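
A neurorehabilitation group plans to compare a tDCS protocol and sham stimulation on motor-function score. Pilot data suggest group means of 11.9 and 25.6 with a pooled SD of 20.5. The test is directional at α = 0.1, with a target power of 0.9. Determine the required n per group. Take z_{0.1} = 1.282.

n = 30 per group

Cohen's d = |M₁ − M₂| / SD_pooled = |11.9 − 25.6| / 20.5 = 13.7 / 20.5 = 0.668.
For two independent groups with equal n: n = 2·((z_{α} + z_β) / d)².
z_{α} + z_β = 1.282 + 1.282 = 2.564.
n = 2 × (2.564 / 0.668)² = 2 × 3.838² = 2 × 14.73 = 29.5.
Round up to the next whole participant.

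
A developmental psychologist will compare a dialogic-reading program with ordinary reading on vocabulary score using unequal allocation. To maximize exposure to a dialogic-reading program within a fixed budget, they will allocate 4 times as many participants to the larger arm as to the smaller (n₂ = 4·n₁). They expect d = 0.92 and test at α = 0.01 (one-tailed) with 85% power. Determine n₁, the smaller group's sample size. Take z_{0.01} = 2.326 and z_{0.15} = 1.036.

n₁ = 17

With allocation ratio k = n₂/n₁ = 4, Var(x̄₁−x̄₂) = σ²(1/n₁ + 1/(k·n₁)) = σ²·(k+1)/(k·n₁).
So n₁ = (1 + 1/k)·((z_{α} + z_β)/d)² = 1.250 × (3.362/0.92)².
n₁ = 1.250 × 13.35 = 16.7.
Round up: n₁ = 17, giving n₂ = 4 × 17 = 68.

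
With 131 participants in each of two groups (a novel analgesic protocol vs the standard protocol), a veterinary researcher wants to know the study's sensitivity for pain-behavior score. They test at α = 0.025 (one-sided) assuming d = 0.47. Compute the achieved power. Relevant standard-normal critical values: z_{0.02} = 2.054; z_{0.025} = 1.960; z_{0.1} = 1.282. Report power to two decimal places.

For two equal groups, power = Φ(d·√(n/2) − z_{α}).
d·√(n/2) = 0.47 × √(131/2) = 0.47 × 8.093 = 3.804.
z_β = 3.804 − 1.960 = 1.844.
Power = Φ(1.844) = 0.967.

power ≈ 0.97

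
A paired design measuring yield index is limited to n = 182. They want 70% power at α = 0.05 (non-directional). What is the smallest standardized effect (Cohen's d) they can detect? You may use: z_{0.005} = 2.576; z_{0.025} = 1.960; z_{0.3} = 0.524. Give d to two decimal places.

d_min ≈ 0.18

For a single sample (or paired design) of n = 182: d_min = (z_{α/2} + z_β)/√n.
z-sum = 1.960 + 0.524 = 2.484.
d_min = 2.484 / √182 = 2.484 / 13.491 = 0.184.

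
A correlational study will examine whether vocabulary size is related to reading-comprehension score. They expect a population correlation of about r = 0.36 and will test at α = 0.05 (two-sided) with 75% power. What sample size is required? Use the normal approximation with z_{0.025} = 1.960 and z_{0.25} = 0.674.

Fisher's z: C = ½·ln((1+r)/(1−r)) = ½·ln(2.1250) = 0.3769.
n = ((z_{α/2} + z_β)/C)² + 3.
(1.960 + 0.674) / 0.3769 = 2.634 / 0.3769 = 6.989.
n = 6.989² + 3 = 48.84 + 3 = 51.8.
Round up.

n = 52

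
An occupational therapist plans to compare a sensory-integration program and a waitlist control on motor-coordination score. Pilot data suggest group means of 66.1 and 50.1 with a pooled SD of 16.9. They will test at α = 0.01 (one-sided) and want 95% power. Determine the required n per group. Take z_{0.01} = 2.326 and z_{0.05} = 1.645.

Cohen's d = |M₁ − M₂| / SD_pooled = |66.1 − 50.1| / 16.9 = 16.0 / 16.9 = 0.947.
For two independent groups with equal n: n = 2·((z_{α} + z_β) / d)².
z_{α} + z_β = 2.326 + 1.645 = 3.971.
n = 2 × (3.971 / 0.947)² = 2 × 4.193² = 2 × 17.58 = 35.2.
Round up to the next whole participant.

n = 36 per group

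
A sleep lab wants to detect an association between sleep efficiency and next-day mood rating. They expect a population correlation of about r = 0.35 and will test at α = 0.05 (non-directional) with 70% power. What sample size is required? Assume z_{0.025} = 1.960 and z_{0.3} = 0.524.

n = 50

Fisher's z: C = ½·ln((1+r)/(1−r)) = ½·ln(2.0769) = 0.3654.
n = ((z_{α/2} + z_β)/C)² + 3.
(1.960 + 0.524) / 0.3654 = 2.484 / 0.3654 = 6.798.
n = 6.798² + 3 = 46.21 + 3 = 49.2.
Round up.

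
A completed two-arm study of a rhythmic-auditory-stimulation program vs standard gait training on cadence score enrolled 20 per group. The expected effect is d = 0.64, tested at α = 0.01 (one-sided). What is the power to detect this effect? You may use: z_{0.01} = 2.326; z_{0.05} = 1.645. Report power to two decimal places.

For two equal groups, power = Φ(d·√(n/2) − z_{α}).
d·√(n/2) = 0.64 × √(20/2) = 0.64 × 3.162 = 2.024.
z_β = 2.024 − 2.326 = -0.302.
Power = Φ(-0.302) = 0.381.

power ≈ 0.38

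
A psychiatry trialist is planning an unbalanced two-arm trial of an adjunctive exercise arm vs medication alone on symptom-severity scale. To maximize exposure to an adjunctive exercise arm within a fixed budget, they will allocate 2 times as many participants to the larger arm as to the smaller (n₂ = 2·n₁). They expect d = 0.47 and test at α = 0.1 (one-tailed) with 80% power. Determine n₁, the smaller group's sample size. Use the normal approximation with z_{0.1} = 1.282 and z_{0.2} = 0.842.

n₁ = 31

With allocation ratio k = n₂/n₁ = 2, Var(x̄₁−x̄₂) = σ²(1/n₁ + 1/(k·n₁)) = σ²·(k+1)/(k·n₁).
So n₁ = (1 + 1/k)·((z_{α} + z_β)/d)² = 1.500 × (2.124/0.47)².
n₁ = 1.500 × 20.42 = 30.6.
Round up: n₁ = 31, giving n₂ = 2 × 31 = 62.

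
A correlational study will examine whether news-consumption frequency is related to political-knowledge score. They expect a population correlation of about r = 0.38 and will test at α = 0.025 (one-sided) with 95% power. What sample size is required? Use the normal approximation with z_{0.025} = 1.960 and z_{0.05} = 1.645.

n = 85

Fisher's z: C = ½·ln((1+r)/(1−r)) = ½·ln(2.2258) = 0.4001.
n = ((z_{α} + z_β)/C)² + 3.
(1.960 + 1.645) / 0.4001 = 3.605 / 0.4001 = 9.010.
n = 9.010² + 3 = 81.18 + 3 = 84.2.
Round up.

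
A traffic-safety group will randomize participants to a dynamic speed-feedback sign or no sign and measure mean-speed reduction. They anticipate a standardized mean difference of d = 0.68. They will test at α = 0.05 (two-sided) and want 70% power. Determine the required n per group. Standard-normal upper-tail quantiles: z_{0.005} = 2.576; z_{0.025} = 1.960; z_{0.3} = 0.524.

For two independent groups with equal n: n = 2·((z_{α/2} + z_β) / d)².
z_{α/2} + z_β = 1.960 + 0.524 = 2.484.
n = 2 × (2.484 / 0.68)² = 2 × 3.653² = 2 × 13.34 = 26.7.
Round up to the next whole participant.

n = 27 per group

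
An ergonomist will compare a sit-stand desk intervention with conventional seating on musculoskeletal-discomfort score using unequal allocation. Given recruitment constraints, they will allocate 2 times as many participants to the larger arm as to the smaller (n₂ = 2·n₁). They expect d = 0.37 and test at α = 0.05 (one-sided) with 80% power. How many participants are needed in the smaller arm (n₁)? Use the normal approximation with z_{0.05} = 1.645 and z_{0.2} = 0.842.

n₁ = 68

With allocation ratio k = n₂/n₁ = 2, Var(x̄₁−x̄₂) = σ²(1/n₁ + 1/(k·n₁)) = σ²·(k+1)/(k·n₁).
So n₁ = (1 + 1/k)·((z_{α} + z_β)/d)² = 1.500 × (2.487/0.37)².
n₁ = 1.500 × 45.18 = 67.8.
Round up: n₁ = 68, giving n₂ = 2 × 68 = 136.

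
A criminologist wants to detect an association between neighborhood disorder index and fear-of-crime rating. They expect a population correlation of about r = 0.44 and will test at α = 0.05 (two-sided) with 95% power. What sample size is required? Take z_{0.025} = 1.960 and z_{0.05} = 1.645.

Fisher's z: C = ½·ln((1+r)/(1−r)) = ½·ln(2.5714) = 0.4722.
n = ((z_{α/2} + z_β)/C)² + 3.
(1.960 + 1.645) / 0.4722 = 3.605 / 0.4722 = 7.634.
n = 7.634² + 3 = 58.29 + 3 = 61.3.
Round up.

n = 62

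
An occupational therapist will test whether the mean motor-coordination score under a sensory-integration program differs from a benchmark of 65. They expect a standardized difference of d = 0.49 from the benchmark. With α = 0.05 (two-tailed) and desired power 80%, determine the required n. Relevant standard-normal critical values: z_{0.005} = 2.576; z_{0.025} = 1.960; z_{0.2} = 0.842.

For a one-sample test: n = ((z_{α/2} + z_β) / d)².
z_{α/2} + z_β = 1.960 + 0.842 = 2.802.
n = (2.802 / 0.49)² = 5.718² = 32.70.
Round up.

n = 33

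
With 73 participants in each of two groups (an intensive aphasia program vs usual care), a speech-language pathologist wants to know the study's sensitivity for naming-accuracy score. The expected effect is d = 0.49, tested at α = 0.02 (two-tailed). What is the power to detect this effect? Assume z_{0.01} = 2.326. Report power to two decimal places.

For two equal groups, power = Φ(d·√(n/2) − z_{α/2}).
d·√(n/2) = 0.49 × √(73/2) = 0.49 × 6.042 = 2.960.
z_β = 2.960 − 2.326 = 0.634.
Power = Φ(0.634) = 0.737.

power ≈ 0.74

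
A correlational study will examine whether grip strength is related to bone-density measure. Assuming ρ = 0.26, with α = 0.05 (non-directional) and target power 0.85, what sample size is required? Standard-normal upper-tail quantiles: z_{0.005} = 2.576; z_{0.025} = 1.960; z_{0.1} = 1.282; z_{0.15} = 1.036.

n = 130

Fisher's z: C = ½·ln((1+r)/(1−r)) = ½·ln(1.7027) = 0.2661.
n = ((z_{α/2} + z_β)/C)² + 3.
(1.960 + 1.036) / 0.2661 = 2.996 / 0.2661 = 11.259.
n = 11.259² + 3 = 126.76 + 3 = 129.8.
Round up.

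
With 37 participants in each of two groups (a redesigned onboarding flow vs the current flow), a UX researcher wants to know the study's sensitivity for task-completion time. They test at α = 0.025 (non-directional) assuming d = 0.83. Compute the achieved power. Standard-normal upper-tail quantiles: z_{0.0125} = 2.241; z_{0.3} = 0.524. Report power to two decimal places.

For two equal groups, power = Φ(d·√(n/2) − z_{α/2}).
d·√(n/2) = 0.83 × √(37/2) = 0.83 × 4.301 = 3.570.
z_β = 3.570 − 2.241 = 1.329.
Power = Φ(1.329) = 0.908.

power ≈ 0.91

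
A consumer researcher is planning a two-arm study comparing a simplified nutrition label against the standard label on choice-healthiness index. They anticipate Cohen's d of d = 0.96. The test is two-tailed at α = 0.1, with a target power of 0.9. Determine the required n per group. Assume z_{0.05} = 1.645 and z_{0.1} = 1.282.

For two independent groups with equal n: n = 2·((z_{α/2} + z_β) / d)².
z_{α/2} + z_β = 1.645 + 1.282 = 2.927.
n = 2 × (2.927 / 0.96)² = 2 × 3.049² = 2 × 9.30 = 18.6.
Round up to the next whole participant.

n = 19 per group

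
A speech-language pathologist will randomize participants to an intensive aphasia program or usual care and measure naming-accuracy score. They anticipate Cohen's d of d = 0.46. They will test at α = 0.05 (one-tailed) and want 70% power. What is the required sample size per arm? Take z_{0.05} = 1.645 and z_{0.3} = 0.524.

n = 45 per group

For two independent groups with equal n: n = 2·((z_{α} + z_β) / d)².
z_{α} + z_β = 1.645 + 0.524 = 2.169.
n = 2 × (2.169 / 0.46)² = 2 × 4.715² = 2 × 22.23 = 44.5.
Round up to the next whole participant.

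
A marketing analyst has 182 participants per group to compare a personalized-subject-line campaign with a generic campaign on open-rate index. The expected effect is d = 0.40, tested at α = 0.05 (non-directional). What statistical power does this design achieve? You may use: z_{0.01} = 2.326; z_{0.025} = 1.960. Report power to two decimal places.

power ≈ 0.97

For two equal groups, power = Φ(d·√(n/2) − z_{α/2}).
d·√(n/2) = 0.40 × √(182/2) = 0.40 × 9.539 = 3.816.
z_β = 3.816 − 1.960 = 1.856.
Power = Φ(1.856) = 0.968.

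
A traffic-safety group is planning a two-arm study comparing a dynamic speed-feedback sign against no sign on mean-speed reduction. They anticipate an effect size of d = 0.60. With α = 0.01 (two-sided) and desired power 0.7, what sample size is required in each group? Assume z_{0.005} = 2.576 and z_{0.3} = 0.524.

n = 54 per group

For two independent groups with equal n: n = 2·((z_{α/2} + z_β) / d)².
z_{α/2} + z_β = 2.576 + 0.524 = 3.100.
n = 2 × (3.100 / 0.60)² = 2 × 5.167² = 2 × 26.69 = 53.4.
Round up to the next whole participant.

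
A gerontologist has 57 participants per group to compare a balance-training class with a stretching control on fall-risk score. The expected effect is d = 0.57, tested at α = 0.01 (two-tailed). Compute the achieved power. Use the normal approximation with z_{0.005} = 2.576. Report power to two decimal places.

For two equal groups, power = Φ(d·√(n/2) − z_{α/2}).
d·√(n/2) = 0.57 × √(57/2) = 0.57 × 5.339 = 3.043.
z_β = 3.043 − 2.576 = 0.467.
Power = Φ(0.467) = 0.680.

power ≈ 0.68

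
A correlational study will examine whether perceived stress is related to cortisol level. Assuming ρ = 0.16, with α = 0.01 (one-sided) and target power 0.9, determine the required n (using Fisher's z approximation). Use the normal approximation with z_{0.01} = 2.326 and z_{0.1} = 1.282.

n = 503

Fisher's z: C = ½·ln((1+r)/(1−r)) = ½·ln(1.3810) = 0.1614.
n = ((z_{α} + z_β)/C)² + 3.
(2.326 + 1.282) / 0.1614 = 3.608 / 0.1614 = 22.354.
n = 22.354² + 3 = 499.72 + 3 = 502.7.
Round up.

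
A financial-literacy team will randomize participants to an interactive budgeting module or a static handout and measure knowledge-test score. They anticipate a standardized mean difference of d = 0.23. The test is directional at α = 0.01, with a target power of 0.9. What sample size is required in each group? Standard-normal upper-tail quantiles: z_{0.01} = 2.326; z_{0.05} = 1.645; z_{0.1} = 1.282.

n = 493 per group

For two independent groups with equal n: n = 2·((z_{α} + z_β) / d)².
z_{α} + z_β = 2.326 + 1.282 = 3.608.
n = 2 × (3.608 / 0.23)² = 2 × 15.687² = 2 × 246.08 = 492.2.
Round up to the next whole participant.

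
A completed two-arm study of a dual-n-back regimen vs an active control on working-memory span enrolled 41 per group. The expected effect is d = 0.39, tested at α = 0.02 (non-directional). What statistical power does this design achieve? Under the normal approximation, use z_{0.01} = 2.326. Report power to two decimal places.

For two equal groups, power = Φ(d·√(n/2) − z_{α/2}).
d·√(n/2) = 0.39 × √(41/2) = 0.39 × 4.528 = 1.766.
z_β = 1.766 − 2.326 = -0.560.
Power = Φ(-0.560) = 0.288.

power ≈ 0.29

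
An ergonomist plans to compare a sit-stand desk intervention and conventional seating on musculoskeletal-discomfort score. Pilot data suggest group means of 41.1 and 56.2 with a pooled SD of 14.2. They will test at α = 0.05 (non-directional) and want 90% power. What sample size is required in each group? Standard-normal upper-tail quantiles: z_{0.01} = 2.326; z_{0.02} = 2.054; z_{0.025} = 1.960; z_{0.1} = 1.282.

n = 19 per group

Cohen's d = |M₁ − M₂| / SD_pooled = |41.1 − 56.2| / 14.2 = 15.1 / 14.2 = 1.063.
For two independent groups with equal n: n = 2·((z_{α/2} + z_β) / d)².
z_{α/2} + z_β = 1.960 + 1.282 = 3.242.
n = 2 × (3.242 / 1.063)² = 2 × 3.050² = 2 × 9.30 = 18.6.
Round up to the next whole participant.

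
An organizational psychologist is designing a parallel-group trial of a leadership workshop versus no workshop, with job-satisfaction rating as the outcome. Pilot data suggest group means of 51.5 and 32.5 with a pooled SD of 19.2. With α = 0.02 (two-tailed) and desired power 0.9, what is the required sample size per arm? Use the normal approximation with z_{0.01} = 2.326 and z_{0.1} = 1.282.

n = 27 per group

Cohen's d = |M₁ − M₂| / SD_pooled = |51.5 − 32.5| / 19.2 = 19.0 / 19.2 = 0.990.
For two independent groups with equal n: n = 2·((z_{α/2} + z_β) / d)².
z_{α/2} + z_β = 2.326 + 1.282 = 3.608.
n = 2 × (3.608 / 0.990)² = 2 × 3.644² = 2 × 13.28 = 26.6.
Round up to the next whole participant.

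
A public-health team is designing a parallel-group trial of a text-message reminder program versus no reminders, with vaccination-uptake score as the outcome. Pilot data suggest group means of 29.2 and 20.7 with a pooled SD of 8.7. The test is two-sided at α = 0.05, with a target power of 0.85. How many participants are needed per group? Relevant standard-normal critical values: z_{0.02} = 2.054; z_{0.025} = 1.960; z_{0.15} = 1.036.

n = 19 per group

Cohen's d = |M₁ − M₂| / SD_pooled = |29.2 − 20.7| / 8.7 = 8.5 / 8.7 = 0.977.
For two independent groups with equal n: n = 2·((z_{α/2} + z_β) / d)².
z_{α/2} + z_β = 1.960 + 1.036 = 2.996.
n = 2 × (2.996 / 0.977)² = 2 × 3.067² = 2 × 9.40 = 18.8.
Round up to the next whole participant.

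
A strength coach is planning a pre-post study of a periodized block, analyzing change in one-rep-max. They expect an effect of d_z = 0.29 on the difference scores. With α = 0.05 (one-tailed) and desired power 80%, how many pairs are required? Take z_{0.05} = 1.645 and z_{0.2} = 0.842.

n = 74 pairs

For a paired (one-sample on differences) test: n = ((z_{α} + z_β) / d)².
z_{α} + z_β = 1.645 + 0.842 = 2.487.
n = (2.487 / 0.29)² = 8.576² = 73.55.
Round up.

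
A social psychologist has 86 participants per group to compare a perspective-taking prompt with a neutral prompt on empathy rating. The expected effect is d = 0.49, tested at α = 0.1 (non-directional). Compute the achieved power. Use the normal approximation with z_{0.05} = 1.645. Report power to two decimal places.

power ≈ 0.94

For two equal groups, power = Φ(d·√(n/2) − z_{α/2}).
d·√(n/2) = 0.49 × √(86/2) = 0.49 × 6.557 = 3.213.
z_β = 3.213 − 1.645 = 1.568.
Power = Φ(1.568) = 0.942.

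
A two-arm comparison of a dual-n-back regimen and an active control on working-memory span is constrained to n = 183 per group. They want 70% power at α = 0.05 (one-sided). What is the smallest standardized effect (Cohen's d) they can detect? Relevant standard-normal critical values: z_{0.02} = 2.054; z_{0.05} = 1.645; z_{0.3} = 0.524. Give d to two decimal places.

For two independent groups of n = 183 each: d_min = (z_{α} + z_β)·√(2/n).
z-sum = 1.645 + 0.524 = 2.169.
d_min = 2.169 × √(2/183) = 2.169 × 0.1045 = 0.227.

d_min ≈ 0.23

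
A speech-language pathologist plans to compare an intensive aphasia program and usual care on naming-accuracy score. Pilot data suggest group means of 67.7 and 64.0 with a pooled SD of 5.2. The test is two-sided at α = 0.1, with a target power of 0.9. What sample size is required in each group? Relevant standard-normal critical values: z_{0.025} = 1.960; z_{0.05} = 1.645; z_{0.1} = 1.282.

Cohen's d = |M₁ − M₂| / SD_pooled = |67.7 − 64.0| / 5.2 = 3.7 / 5.2 = 0.712.
For two independent groups with equal n: n = 2·((z_{α/2} + z_β) / d)².
z_{α/2} + z_β = 1.645 + 1.282 = 2.927.
n = 2 × (2.927 / 0.712)² = 2 × 4.111² = 2 × 16.90 = 33.8.
Round up to the next whole participant.

n = 34 per group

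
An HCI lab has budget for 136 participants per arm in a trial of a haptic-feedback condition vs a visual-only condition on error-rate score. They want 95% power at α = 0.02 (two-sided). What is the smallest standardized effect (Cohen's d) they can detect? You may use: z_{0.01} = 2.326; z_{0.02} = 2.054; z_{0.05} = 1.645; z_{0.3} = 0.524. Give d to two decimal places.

For two independent groups of n = 136 each: d_min = (z_{α/2} + z_β)·√(2/n).
z-sum = 2.326 + 1.645 = 3.971.
d_min = 3.971 × √(2/136) = 3.971 × 0.1213 = 0.482.

d_min ≈ 0.48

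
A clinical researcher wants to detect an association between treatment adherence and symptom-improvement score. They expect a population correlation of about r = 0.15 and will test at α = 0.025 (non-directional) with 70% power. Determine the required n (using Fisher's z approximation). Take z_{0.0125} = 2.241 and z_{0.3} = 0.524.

n = 338

Fisher's z: C = ½·ln((1+r)/(1−r)) = ½·ln(1.3529) = 0.1511.
n = ((z_{α/2} + z_β)/C)² + 3.
(2.241 + 0.524) / 0.1511 = 2.765 / 0.1511 = 18.299.
n = 18.299² + 3 = 334.86 + 3 = 337.9.
Round up.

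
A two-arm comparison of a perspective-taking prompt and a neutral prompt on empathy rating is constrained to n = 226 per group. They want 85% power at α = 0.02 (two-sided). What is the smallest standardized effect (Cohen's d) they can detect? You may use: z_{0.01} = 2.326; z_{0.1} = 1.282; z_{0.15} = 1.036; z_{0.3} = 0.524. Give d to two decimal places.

For two independent groups of n = 226 each: d_min = (z_{α/2} + z_β)·√(2/n).
z-sum = 2.326 + 1.036 = 3.362.
d_min = 3.362 × √(2/226) = 3.362 × 0.0941 = 0.316.

d_min ≈ 0.32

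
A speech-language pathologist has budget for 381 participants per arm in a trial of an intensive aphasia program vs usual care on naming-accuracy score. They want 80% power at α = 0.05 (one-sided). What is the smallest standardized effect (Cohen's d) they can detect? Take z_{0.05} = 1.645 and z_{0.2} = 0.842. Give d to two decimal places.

d_min ≈ 0.18

For two independent groups of n = 381 each: d_min = (z_{α} + z_β)·√(2/n).
z-sum = 1.645 + 0.842 = 2.487.
d_min = 2.487 × √(2/381) = 2.487 × 0.0725 = 0.180.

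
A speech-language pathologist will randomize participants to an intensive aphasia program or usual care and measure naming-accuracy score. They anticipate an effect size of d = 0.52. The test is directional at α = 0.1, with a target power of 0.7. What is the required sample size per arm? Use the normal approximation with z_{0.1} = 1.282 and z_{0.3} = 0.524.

n = 25 per group

For two independent groups with equal n: n = 2·((z_{α} + z_β) / d)².
z_{α} + z_β = 1.282 + 0.524 = 1.806.
n = 2 × (1.806 / 0.52)² = 2 × 3.473² = 2 × 12.06 = 24.1.
Round up to the next whole participant.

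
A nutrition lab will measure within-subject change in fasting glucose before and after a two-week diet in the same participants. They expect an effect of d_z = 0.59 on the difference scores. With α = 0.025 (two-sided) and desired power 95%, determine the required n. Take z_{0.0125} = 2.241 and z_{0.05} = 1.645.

For a paired (one-sample on differences) test: n = ((z_{α/2} + z_β) / d)².
z_{α/2} + z_β = 2.241 + 1.645 = 3.886.
n = (3.886 / 0.59)² = 6.586² = 43.38.
Round up.

n = 44 pairs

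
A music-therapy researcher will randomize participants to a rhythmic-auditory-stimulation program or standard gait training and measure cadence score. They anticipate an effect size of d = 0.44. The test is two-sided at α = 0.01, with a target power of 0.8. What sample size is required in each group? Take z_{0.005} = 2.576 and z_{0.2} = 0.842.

For two independent groups with equal n: n = 2·((z_{α/2} + z_β) / d)².
z_{α/2} + z_β = 2.576 + 0.842 = 3.418.
n = 2 × (3.418 / 0.44)² = 2 × 7.768² = 2 × 60.34 = 120.7.
Round up to the next whole participant.

n = 121 per group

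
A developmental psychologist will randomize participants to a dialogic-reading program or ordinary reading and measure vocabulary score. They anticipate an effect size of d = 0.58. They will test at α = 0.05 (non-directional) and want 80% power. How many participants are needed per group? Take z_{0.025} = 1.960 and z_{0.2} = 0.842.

For two independent groups with equal n: n = 2·((z_{α/2} + z_β) / d)².
z_{α/2} + z_β = 1.960 + 0.842 = 2.802.
n = 2 × (2.802 / 0.58)² = 2 × 4.831² = 2 × 23.34 = 46.7.
Round up to the next whole participant.

n = 47 per group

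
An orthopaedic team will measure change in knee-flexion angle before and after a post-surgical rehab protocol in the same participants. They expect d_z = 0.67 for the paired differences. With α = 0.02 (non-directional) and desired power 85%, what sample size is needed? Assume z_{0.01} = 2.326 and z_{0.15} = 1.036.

For a paired (one-sample on differences) test: n = ((z_{α/2} + z_β) / d)².
z_{α/2} + z_β = 2.326 + 1.036 = 3.362.
n = (3.362 / 0.67)² = 5.018² = 25.18.
Round up.

n = 26 pairs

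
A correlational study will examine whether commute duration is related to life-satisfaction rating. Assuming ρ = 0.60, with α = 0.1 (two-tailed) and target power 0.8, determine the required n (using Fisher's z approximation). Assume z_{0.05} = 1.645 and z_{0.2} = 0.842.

Fisher's z: C = ½·ln((1+r)/(1−r)) = ½·ln(4.0000) = 0.6931.
n = ((z_{α/2} + z_β)/C)² + 3.
(1.645 + 0.842) / 0.6931 = 2.487 / 0.6931 = 3.588.
n = 3.588² + 3 = 12.88 + 3 = 15.9.
Round up.

n = 16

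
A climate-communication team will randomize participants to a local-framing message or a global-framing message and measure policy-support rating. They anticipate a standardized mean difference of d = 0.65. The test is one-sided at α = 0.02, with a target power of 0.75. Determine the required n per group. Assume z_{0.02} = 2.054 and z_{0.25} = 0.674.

For two independent groups with equal n: n = 2·((z_{α} + z_β) / d)².
z_{α} + z_β = 2.054 + 0.674 = 2.728.
n = 2 × (2.728 / 0.65)² = 2 × 4.197² = 2 × 17.61 = 35.2.
Round up to the next whole participant.

n = 36 per group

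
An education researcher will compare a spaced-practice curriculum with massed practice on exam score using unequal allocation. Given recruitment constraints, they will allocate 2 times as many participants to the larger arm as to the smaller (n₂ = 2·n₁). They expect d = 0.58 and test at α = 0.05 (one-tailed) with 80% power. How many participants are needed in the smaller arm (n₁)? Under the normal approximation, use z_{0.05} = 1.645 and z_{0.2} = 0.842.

With allocation ratio k = n₂/n₁ = 2, Var(x̄₁−x̄₂) = σ²(1/n₁ + 1/(k·n₁)) = σ²·(k+1)/(k·n₁).
So n₁ = (1 + 1/k)·((z_{α} + z_β)/d)² = 1.500 × (2.487/0.58)².
n₁ = 1.500 × 18.39 = 27.6.
Round up: n₁ = 28, giving n₂ = 2 × 28 = 56.

n₁ = 28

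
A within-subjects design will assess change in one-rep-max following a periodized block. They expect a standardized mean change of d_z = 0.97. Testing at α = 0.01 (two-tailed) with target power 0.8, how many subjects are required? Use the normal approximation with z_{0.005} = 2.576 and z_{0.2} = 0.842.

n = 13 pairs

For a paired (one-sample on differences) test: n = ((z_{α/2} + z_β) / d)².
z_{α/2} + z_β = 2.576 + 0.842 = 3.418.
n = (3.418 / 0.97)² = 3.524² = 12.42.
Round up.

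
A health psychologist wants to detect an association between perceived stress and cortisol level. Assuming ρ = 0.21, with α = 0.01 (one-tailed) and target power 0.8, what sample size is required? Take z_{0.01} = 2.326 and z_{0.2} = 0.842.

Fisher's z: C = ½·ln((1+r)/(1−r)) = ½·ln(1.5316) = 0.2132.
n = ((z_{α} + z_β)/C)² + 3.
(2.326 + 0.842) / 0.2132 = 3.168 / 0.2132 = 14.859.
n = 14.859² + 3 = 220.80 + 3 = 223.8.
Round up.

n = 224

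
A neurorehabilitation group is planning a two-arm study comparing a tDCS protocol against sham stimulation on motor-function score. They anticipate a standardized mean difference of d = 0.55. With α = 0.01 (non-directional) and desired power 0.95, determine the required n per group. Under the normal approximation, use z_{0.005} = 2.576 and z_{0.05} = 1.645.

n = 118 per group

For two independent groups with equal n: n = 2·((z_{α/2} + z_β) / d)².
z_{α/2} + z_β = 2.576 + 1.645 = 4.221.
n = 2 × (4.221 / 0.55)² = 2 × 7.675² = 2 × 58.90 = 117.8.
Round up to the next whole participant.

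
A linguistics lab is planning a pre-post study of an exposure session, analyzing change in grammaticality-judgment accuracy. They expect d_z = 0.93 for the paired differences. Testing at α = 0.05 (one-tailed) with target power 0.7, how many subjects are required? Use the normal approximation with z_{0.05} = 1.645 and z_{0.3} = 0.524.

For a paired (one-sample on differences) test: n = ((z_{α} + z_β) / d)².
z_{α} + z_β = 1.645 + 0.524 = 2.169.
n = (2.169 / 0.93)² = 2.332² = 5.44.
Round up.

n = 6 pairs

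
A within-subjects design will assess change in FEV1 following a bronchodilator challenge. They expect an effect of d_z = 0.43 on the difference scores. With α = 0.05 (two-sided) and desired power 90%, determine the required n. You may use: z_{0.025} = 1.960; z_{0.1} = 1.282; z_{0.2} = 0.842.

For a paired (one-sample on differences) test: n = ((z_{α/2} + z_β) / d)².
z_{α/2} + z_β = 1.960 + 1.282 = 3.242.
n = (3.242 / 0.43)² = 7.540² = 56.84.
Round up.

n = 57 pairs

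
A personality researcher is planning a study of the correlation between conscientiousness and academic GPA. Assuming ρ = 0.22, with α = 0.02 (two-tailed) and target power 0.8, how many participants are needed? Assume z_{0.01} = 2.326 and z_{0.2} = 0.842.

n = 204

Fisher's z: C = ½·ln((1+r)/(1−r)) = ½·ln(1.5641) = 0.2237.
n = ((z_{α/2} + z_β)/C)² + 3.
(2.326 + 0.842) / 0.2237 = 3.168 / 0.2237 = 14.162.
n = 14.162² + 3 = 200.56 + 3 = 203.6.
Round up.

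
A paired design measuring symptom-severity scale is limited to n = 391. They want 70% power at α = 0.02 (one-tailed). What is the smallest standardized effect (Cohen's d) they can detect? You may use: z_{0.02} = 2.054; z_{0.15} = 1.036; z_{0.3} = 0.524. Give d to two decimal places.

For a single sample (or paired design) of n = 391: d_min = (z_{α} + z_β)/√n.
z-sum = 2.054 + 0.524 = 2.578.
d_min = 2.578 / √391 = 2.578 / 19.774 = 0.130.

d_min ≈ 0.13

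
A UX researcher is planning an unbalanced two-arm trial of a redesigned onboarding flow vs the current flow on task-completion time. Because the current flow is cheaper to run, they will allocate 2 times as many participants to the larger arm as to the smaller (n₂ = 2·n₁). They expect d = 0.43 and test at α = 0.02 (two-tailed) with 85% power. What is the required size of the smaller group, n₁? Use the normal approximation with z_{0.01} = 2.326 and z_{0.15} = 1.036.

With allocation ratio k = n₂/n₁ = 2, Var(x̄₁−x̄₂) = σ²(1/n₁ + 1/(k·n₁)) = σ²·(k+1)/(k·n₁).
So n₁ = (1 + 1/k)·((z_{α/2} + z_β)/d)² = 1.500 × (3.362/0.43)².
n₁ = 1.500 × 61.13 = 91.7.
Round up: n₁ = 92, giving n₂ = 2 × 92 = 184.

n₁ = 92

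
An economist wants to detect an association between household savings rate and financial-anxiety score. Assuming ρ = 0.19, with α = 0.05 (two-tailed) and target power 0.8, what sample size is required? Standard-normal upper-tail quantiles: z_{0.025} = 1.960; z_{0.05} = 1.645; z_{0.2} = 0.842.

Fisher's z: C = ½·ln((1+r)/(1−r)) = ½·ln(1.4691) = 0.1923.
n = ((z_{α/2} + z_β)/C)² + 3.
(1.960 + 0.842) / 0.1923 = 2.802 / 0.1923 = 14.571.
n = 14.571² + 3 = 212.31 + 3 = 215.3.
Round up.

n = 216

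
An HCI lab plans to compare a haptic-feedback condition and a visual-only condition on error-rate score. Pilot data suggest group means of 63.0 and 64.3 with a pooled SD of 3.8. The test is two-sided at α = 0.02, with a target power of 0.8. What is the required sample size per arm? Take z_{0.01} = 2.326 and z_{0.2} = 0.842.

n = 172 per group

Cohen's d = |M₁ − M₂| / SD_pooled = |63.0 − 64.3| / 3.8 = 1.3 / 3.8 = 0.342.
For two independent groups with equal n: n = 2·((z_{α/2} + z_β) / d)².
z_{α/2} + z_β = 2.326 + 0.842 = 3.168.
n = 2 × (3.168 / 0.342)² = 2 × 9.263² = 2 × 85.81 = 171.6.
Round up to the next whole participant.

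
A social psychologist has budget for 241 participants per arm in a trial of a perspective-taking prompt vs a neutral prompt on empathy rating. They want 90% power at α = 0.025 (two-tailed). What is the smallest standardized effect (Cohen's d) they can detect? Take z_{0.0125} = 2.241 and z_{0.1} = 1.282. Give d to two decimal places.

d_min ≈ 0.32

For two independent groups of n = 241 each: d_min = (z_{α/2} + z_β)·√(2/n).
z-sum = 2.241 + 1.282 = 3.523.
d_min = 3.523 × √(2/241) = 3.523 × 0.0911 = 0.321.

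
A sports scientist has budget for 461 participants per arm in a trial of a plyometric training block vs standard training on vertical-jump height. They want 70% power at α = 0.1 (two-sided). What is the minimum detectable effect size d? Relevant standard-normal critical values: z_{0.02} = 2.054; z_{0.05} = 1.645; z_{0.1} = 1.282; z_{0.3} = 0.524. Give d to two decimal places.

d_min ≈ 0.14

For two independent groups of n = 461 each: d_min = (z_{α/2} + z_β)·√(2/n).
z-sum = 1.645 + 0.524 = 2.169.
d_min = 2.169 × √(2/461) = 2.169 × 0.0659 = 0.143.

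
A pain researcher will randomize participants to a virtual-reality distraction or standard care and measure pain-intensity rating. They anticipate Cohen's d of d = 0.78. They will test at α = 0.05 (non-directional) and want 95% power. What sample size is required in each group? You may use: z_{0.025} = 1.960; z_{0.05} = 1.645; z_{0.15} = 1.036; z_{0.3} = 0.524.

n = 43 per group

For two independent groups with equal n: n = 2·((z_{α/2} + z_β) / d)².
z_{α/2} + z_β = 1.960 + 1.645 = 3.605.
n = 2 × (3.605 / 0.78)² = 2 × 4.622² = 2 × 21.36 = 42.7.
Round up to the next whole participant.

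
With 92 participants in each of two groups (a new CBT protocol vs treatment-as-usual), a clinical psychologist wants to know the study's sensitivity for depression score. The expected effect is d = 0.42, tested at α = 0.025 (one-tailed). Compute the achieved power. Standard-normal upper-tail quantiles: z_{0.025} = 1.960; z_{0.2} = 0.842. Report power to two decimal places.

For two equal groups, power = Φ(d·√(n/2) − z_{α}).
d·√(n/2) = 0.42 × √(92/2) = 0.42 × 6.782 = 2.849.
z_β = 2.849 − 1.960 = 0.889.
Power = Φ(0.889) = 0.813.

power ≈ 0.81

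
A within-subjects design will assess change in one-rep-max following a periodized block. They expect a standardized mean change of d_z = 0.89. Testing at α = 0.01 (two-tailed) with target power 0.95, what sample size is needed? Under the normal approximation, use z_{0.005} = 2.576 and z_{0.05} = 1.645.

For a paired (one-sample on differences) test: n = ((z_{α/2} + z_β) / d)².
z_{α/2} + z_β = 2.576 + 1.645 = 4.221.
n = (4.221 / 0.89)² = 4.743² = 22.49.
Round up.

n = 23 pairs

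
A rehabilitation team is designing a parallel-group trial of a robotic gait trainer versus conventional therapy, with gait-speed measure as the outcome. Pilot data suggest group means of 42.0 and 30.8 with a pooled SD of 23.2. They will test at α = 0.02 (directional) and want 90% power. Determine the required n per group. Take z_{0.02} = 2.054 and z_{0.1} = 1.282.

n = 96 per group

Cohen's d = |M₁ − M₂| / SD_pooled = |42.0 − 30.8| / 23.2 = 11.2 / 23.2 = 0.483.
For two independent groups with equal n: n = 2·((z_{α} + z_β) / d)².
z_{α} + z_β = 2.054 + 1.282 = 3.336.
n = 2 × (3.336 / 0.483)² = 2 × 6.907² = 2 × 47.70 = 95.4.
Round up to the next whole participant.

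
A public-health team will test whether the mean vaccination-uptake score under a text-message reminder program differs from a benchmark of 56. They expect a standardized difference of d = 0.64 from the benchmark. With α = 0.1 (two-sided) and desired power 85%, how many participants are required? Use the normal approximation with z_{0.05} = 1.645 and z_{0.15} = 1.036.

n = 18

For a one-sample test: n = ((z_{α/2} + z_β) / d)².
z_{α/2} + z_β = 1.645 + 1.036 = 2.681.
n = (2.681 / 0.64)² = 4.189² = 17.55.
Round up.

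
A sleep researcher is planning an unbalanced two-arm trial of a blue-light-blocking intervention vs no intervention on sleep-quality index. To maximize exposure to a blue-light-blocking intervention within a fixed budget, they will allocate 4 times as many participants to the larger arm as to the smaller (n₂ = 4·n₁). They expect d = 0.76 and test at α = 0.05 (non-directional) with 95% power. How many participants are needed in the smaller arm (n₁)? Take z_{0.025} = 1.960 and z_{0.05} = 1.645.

With allocation ratio k = n₂/n₁ = 4, Var(x̄₁−x̄₂) = σ²(1/n₁ + 1/(k·n₁)) = σ²·(k+1)/(k·n₁).
So n₁ = (1 + 1/k)·((z_{α/2} + z_β)/d)² = 1.250 × (3.605/0.76)².
n₁ = 1.250 × 22.50 = 28.1.
Round up: n₁ = 29, giving n₂ = 4 × 29 = 116.

n₁ = 29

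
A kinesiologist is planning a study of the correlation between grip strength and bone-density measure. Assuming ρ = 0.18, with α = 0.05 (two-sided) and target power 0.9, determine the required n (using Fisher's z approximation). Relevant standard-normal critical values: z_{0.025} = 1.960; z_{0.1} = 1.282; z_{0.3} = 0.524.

Fisher's z: C = ½·ln((1+r)/(1−r)) = ½·ln(1.4390) = 0.1820.
n = ((z_{α/2} + z_β)/C)² + 3.
(1.960 + 1.282) / 0.1820 = 3.242 / 0.1820 = 17.813.
n = 17.813² + 3 = 317.31 + 3 = 320.3.
Round up.

n = 321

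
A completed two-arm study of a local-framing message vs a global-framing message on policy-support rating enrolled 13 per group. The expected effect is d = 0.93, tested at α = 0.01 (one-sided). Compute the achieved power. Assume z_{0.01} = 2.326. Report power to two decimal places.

For two equal groups, power = Φ(d·√(n/2) − z_{α}).
d·√(n/2) = 0.93 × √(13/2) = 0.93 × 2.550 = 2.371.
z_β = 2.371 − 2.326 = 0.045.
Power = Φ(0.045) = 0.518.

power ≈ 0.52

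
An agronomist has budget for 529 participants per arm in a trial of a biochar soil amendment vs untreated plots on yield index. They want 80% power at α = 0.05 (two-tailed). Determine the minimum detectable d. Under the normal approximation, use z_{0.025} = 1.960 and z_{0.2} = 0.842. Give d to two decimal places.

For two independent groups of n = 529 each: d_min = (z_{α/2} + z_β)·√(2/n).
z-sum = 1.960 + 0.842 = 2.802.
d_min = 2.802 × √(2/529) = 2.802 × 0.0615 = 0.172.

d_min ≈ 0.17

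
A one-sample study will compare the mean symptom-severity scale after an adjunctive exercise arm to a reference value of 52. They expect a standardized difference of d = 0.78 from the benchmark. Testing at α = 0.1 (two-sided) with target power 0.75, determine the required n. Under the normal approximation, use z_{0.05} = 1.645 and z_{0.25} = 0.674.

For a one-sample test: n = ((z_{α/2} + z_β) / d)².
z_{α/2} + z_β = 1.645 + 0.674 = 2.319.
n = (2.319 / 0.78)² = 2.973² = 8.84.
Round up.

n = 9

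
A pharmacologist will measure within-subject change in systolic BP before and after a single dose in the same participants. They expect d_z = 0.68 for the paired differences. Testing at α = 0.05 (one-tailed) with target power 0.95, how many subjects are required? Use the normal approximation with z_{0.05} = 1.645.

n = 24 pairs

For a paired (one-sample on differences) test: n = ((z_{α} + z_β) / d)².
z_{α} + z_β = 1.645 + 1.645 = 3.290.
n = (3.290 / 0.68)² = 4.838² = 23.41.
Round up.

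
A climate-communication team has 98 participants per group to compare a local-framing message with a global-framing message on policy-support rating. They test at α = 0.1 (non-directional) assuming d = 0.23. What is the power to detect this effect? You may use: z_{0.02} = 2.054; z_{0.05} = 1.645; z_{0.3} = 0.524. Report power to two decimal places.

power ≈ 0.49

For two equal groups, power = Φ(d·√(n/2) − z_{α/2}).
d·√(n/2) = 0.23 × √(98/2) = 0.23 × 7.000 = 1.610.
z_β = 1.610 − 1.645 = -0.035.
Power = Φ(-0.035) = 0.486.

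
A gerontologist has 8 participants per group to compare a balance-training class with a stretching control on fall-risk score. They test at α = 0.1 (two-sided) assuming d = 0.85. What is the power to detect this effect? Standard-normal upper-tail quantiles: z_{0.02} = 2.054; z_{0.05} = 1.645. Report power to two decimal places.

For two equal groups, power = Φ(d·√(n/2) − z_{α/2}).
d·√(n/2) = 0.85 × √(8/2) = 0.85 × 2.000 = 1.700.
z_β = 1.700 − 1.645 = 0.055.
Power = Φ(0.055) = 0.522.

power ≈ 0.52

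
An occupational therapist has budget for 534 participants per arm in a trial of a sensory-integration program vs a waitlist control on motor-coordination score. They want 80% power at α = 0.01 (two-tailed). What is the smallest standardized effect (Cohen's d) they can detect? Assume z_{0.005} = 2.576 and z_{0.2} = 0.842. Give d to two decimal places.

For two independent groups of n = 534 each: d_min = (z_{α/2} + z_β)·√(2/n).
z-sum = 2.576 + 0.842 = 3.418.
d_min = 3.418 × √(2/534) = 3.418 × 0.0612 = 0.209.

d_min ≈ 0.21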